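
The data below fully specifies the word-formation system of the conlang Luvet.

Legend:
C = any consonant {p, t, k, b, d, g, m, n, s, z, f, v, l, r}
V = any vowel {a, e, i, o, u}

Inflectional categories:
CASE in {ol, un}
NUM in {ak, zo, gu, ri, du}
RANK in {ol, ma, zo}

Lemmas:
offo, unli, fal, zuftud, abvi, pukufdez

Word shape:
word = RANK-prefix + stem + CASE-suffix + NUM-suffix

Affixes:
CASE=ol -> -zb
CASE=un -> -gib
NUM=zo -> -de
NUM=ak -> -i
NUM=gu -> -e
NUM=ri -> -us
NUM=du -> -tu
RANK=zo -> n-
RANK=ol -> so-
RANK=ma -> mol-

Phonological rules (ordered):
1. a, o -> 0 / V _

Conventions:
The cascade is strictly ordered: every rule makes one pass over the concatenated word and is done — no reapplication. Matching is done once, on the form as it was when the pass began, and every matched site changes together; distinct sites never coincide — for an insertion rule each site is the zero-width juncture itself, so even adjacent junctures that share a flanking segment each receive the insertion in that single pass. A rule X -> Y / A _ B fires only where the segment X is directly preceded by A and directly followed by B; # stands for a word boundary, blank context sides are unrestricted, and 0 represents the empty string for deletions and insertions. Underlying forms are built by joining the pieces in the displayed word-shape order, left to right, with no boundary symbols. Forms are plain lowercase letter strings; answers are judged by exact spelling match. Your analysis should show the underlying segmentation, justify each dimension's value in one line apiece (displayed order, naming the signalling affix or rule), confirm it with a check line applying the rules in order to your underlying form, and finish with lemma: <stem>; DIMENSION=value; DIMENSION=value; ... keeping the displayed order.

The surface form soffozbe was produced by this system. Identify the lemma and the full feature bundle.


underlying: so-offo-zb-e
CASE=ol - signalled by the affix -zb
NUM=gu - signalled by the affix -e
RANK=ol - signalled by the affix so-
check: sooffozbe -> soffozbe
lemma: offo; CASE=ol; NUM=gu; RANK=ol


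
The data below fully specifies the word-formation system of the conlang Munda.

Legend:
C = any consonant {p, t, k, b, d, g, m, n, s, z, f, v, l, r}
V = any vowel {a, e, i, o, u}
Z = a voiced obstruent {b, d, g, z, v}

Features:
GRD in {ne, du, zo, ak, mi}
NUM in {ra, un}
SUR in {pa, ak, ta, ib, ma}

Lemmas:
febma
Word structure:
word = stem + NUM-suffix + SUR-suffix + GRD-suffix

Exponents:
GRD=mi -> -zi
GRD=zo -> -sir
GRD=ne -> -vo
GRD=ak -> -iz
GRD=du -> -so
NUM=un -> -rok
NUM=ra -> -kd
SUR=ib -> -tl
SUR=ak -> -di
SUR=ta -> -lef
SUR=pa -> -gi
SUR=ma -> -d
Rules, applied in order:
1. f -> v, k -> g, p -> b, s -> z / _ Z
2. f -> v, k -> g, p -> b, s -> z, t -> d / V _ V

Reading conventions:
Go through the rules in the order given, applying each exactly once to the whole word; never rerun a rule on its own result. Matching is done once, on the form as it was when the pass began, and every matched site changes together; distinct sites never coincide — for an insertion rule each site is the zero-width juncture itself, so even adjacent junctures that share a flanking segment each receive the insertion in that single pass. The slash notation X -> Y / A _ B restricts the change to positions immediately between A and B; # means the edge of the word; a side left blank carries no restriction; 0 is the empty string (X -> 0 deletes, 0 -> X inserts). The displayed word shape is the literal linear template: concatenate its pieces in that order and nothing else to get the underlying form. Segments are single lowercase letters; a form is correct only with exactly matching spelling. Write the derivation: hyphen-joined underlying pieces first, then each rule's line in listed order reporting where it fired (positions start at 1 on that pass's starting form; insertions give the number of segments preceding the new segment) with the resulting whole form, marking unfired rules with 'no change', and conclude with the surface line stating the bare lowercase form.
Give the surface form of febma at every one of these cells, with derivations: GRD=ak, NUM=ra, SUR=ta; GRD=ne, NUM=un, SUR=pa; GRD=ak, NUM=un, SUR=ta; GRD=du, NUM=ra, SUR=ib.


cell GRD=ak, NUM=ra, SUR=ta:
underlying: febma-kd-lef-iz
1. f -> v, k -> g, p -> b, s -> z / _ Z: fires at position(s) 6: febmagdlefiz
2. f -> v, k -> g, p -> b, s -> z, t -> d / V _ V: fires at position(s) 10: febmagdleviz
surface: febmagdleviz

cell GRD=ne, NUM=un, SUR=pa:
underlying: febma-rok-gi-vo
1. f -> v, k -> g, p -> b, s -> z / _ Z: fires at position(s) 8: febmaroggivo
2. f -> v, k -> g, p -> b, s -> z, t -> d / V _ V: no change
surface: febmaroggivo

cell GRD=ak, NUM=un, SUR=ta:
underlying: febma-rok-lef-iz
1. f -> v, k -> g, p -> b, s -> z / _ Z: no change
2. f -> v, k -> g, p -> b, s -> z, t -> d / V _ V: fires at position(s) 11: febmarokleviz
surface: febmarokleviz

cell GRD=du, NUM=ra, SUR=ib:
underlying: febma-kd-tl-so
1. f -> v, k -> g, p -> b, s -> z / _ Z: fires at position(s) 6: febmagdtlso
2. f -> v, k -> g, p -> b, s -> z, t -> d / V _ V: no change
surface: febmagdtlso


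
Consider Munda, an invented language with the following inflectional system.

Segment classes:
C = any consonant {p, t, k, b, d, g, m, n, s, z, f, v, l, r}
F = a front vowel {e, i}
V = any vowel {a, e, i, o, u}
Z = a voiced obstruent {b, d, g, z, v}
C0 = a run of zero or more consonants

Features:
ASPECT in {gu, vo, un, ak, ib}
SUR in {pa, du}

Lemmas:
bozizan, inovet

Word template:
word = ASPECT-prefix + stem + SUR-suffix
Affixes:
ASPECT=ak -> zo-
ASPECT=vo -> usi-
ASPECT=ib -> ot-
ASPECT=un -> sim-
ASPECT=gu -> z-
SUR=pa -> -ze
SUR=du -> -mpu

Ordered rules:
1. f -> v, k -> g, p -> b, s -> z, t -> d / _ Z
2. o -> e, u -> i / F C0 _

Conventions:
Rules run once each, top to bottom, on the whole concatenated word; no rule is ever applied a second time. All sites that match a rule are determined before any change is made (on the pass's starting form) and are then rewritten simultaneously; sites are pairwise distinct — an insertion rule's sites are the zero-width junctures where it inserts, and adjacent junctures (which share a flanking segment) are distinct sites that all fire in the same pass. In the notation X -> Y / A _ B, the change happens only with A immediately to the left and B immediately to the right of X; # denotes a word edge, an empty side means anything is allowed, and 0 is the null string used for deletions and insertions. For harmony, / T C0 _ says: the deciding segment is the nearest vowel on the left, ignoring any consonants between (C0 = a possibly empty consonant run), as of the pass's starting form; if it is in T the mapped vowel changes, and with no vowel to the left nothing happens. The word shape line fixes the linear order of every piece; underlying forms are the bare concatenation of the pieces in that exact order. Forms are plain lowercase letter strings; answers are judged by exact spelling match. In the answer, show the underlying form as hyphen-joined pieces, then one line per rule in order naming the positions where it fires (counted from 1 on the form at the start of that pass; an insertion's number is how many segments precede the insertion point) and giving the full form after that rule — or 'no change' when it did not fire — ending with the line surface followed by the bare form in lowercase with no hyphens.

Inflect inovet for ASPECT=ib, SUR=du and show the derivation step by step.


underlying: ot-inovet-mpu
1. f -> v, k -> g, p -> b, s -> z, t -> d / _ Z: no change
2. o -> e, u -> i / F C0 _: fires at position(s) 5, 11: otinevetmpi
surface: otinevetmpi


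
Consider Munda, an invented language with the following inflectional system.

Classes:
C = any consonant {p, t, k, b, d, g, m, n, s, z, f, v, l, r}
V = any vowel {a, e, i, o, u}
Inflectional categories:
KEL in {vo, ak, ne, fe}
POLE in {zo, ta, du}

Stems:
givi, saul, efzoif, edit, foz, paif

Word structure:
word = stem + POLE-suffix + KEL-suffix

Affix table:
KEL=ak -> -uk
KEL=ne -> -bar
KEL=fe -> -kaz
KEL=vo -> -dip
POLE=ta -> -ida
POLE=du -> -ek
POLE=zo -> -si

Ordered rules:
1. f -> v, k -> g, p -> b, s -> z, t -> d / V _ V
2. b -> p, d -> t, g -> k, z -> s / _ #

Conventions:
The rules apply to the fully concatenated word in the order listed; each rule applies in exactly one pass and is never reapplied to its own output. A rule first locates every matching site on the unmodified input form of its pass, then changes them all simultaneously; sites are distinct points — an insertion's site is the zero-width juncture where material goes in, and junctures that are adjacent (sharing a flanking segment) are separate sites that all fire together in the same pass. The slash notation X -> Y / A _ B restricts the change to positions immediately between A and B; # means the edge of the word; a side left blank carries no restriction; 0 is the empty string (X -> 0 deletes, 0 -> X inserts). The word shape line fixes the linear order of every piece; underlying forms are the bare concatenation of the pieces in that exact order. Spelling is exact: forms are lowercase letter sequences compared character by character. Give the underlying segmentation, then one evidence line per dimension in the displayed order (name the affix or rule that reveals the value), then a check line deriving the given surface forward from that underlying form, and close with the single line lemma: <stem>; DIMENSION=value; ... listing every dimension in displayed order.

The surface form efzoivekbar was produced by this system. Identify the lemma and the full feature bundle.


underlying: efzoif-ek-bar
KEL=ne - signalled by the affix -bar
POLE=du - signalled by the affix -ek
check: efzoifekbar -> efzoivekbar -> efzoivekbar
lemma: efzoif; KEL=ne; POLE=du


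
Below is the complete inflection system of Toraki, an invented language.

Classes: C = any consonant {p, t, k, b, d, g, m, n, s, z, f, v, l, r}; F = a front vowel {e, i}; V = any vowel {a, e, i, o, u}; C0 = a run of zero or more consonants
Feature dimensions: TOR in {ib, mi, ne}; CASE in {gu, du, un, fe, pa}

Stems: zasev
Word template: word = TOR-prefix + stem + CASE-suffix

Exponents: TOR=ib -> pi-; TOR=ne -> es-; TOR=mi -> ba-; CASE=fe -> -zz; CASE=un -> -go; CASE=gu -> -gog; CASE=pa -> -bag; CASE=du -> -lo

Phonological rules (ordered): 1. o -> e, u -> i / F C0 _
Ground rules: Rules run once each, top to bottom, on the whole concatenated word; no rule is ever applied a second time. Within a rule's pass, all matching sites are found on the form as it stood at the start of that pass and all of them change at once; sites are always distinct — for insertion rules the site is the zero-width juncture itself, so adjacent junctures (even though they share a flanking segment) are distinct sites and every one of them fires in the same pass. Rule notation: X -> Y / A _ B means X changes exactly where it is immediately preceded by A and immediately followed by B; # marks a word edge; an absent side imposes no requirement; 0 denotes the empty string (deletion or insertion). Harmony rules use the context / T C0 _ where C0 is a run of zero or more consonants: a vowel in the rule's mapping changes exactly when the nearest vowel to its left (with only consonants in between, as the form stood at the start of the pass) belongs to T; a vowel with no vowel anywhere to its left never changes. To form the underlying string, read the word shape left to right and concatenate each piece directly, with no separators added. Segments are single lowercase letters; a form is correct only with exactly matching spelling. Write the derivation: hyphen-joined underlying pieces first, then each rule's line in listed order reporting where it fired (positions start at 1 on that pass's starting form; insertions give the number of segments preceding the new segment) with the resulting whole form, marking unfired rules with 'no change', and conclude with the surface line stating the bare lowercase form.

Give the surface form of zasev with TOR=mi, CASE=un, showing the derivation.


underlying: ba-zasev-go
1. o -> e, u -> i / F C0 _: fires at position(s) 9: bazasevge
surface: bazasevge


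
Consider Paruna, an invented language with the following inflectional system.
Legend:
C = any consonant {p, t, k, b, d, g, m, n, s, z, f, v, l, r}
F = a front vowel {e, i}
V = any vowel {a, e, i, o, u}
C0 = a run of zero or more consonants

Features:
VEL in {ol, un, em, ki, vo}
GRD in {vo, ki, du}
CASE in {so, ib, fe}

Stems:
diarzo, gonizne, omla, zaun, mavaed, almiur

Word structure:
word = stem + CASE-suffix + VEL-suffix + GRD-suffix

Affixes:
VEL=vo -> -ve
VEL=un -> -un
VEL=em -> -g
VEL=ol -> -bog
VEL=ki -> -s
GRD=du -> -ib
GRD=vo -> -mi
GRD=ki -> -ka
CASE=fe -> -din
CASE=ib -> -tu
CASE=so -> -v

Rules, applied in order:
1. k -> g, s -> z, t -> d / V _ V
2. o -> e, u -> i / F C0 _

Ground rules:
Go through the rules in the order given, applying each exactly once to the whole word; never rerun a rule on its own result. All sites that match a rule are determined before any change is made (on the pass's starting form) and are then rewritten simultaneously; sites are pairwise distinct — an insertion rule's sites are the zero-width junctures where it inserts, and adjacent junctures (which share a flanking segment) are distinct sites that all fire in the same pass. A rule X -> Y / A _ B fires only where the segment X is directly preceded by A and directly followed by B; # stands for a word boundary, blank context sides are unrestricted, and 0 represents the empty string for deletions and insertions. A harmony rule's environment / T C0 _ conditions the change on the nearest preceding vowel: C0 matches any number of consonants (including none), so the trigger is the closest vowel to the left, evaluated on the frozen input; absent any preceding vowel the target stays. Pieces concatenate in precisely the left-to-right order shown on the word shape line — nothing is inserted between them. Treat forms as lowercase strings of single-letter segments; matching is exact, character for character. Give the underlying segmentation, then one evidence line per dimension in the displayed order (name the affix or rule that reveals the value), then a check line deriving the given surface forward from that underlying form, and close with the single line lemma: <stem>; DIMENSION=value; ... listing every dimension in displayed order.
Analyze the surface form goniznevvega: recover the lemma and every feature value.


underlying: gonizne-v-ve-ka
VEL=vo - signalled by the affix -ve
GRD=ki - signalled by the affix -ka
CASE=so - signalled by the affix -v
check: goniznevveka -> goniznevvega -> goniznevvega
lemma: gonizne; VEL=vo; GRD=ki; CASE=so


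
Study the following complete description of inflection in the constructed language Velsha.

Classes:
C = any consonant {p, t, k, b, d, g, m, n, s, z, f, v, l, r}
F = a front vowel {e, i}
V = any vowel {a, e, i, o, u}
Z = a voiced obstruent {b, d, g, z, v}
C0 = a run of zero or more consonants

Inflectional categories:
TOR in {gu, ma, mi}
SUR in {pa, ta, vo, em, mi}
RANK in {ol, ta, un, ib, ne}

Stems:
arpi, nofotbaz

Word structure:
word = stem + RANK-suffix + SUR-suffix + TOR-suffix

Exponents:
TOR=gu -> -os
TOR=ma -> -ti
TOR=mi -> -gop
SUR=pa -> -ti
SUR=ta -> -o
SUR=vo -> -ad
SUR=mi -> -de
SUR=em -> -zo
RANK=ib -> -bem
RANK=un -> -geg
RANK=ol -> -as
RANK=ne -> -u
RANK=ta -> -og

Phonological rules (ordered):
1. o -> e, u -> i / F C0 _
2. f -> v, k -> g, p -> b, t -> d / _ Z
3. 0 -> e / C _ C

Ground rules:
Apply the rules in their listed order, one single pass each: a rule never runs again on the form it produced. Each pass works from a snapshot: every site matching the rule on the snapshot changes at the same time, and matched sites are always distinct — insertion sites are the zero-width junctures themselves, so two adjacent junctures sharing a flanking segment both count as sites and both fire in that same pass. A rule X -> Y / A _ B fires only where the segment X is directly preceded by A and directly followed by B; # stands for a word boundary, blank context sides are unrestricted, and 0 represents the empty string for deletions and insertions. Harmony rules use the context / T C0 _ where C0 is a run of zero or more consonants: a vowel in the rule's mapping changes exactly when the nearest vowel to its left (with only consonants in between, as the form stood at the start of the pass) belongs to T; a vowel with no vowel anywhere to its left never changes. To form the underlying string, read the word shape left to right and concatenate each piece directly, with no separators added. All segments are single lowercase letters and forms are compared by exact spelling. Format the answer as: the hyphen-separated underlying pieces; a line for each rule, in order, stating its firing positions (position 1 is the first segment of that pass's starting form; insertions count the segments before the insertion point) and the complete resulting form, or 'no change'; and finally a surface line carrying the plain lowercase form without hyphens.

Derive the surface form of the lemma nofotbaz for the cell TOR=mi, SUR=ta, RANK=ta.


underlying: nofotbaz-og-o-gop
1. o -> e, u -> i / F C0 _: no change
2. f -> v, k -> g, p -> b, t -> d / _ Z: fires at position(s) 5: nofodbazogogop
3. 0 -> e / C _ C: inserts after position(s) 5: nofodebazogogop
surface: nofodebazogogop


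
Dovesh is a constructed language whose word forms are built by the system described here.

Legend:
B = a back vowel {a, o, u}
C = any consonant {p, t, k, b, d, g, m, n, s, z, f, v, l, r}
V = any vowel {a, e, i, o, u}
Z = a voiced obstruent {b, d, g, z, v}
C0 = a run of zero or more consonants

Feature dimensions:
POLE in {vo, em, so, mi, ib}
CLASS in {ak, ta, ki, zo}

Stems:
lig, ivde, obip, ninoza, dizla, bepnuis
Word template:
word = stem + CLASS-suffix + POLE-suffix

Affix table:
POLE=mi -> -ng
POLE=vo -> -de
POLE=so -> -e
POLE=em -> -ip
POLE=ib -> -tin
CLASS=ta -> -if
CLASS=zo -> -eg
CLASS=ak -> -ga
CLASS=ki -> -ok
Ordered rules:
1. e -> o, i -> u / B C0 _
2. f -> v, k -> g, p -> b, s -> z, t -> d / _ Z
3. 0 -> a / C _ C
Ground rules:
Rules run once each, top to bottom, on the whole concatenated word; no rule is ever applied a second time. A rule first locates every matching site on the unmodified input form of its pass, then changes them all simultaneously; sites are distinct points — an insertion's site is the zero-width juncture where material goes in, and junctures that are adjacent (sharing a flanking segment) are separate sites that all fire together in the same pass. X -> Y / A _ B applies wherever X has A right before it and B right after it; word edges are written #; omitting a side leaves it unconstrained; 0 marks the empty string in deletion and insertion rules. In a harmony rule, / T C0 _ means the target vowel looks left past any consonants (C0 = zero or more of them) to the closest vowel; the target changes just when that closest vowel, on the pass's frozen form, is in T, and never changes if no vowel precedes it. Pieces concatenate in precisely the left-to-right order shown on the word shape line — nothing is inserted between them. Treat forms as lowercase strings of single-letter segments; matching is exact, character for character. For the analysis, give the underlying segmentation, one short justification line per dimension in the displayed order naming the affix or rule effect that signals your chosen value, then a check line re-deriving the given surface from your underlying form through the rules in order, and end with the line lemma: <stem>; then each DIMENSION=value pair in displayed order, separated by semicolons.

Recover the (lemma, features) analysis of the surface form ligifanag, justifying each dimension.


underlying: lig-if-ng
POLE=mi - signalled by the affix -ng
CLASS=ta - signalled by the affix -if
check: ligifng -> ligifng -> ligifng -> ligifanag
lemma: lig; POLE=mi; CLASS=ta


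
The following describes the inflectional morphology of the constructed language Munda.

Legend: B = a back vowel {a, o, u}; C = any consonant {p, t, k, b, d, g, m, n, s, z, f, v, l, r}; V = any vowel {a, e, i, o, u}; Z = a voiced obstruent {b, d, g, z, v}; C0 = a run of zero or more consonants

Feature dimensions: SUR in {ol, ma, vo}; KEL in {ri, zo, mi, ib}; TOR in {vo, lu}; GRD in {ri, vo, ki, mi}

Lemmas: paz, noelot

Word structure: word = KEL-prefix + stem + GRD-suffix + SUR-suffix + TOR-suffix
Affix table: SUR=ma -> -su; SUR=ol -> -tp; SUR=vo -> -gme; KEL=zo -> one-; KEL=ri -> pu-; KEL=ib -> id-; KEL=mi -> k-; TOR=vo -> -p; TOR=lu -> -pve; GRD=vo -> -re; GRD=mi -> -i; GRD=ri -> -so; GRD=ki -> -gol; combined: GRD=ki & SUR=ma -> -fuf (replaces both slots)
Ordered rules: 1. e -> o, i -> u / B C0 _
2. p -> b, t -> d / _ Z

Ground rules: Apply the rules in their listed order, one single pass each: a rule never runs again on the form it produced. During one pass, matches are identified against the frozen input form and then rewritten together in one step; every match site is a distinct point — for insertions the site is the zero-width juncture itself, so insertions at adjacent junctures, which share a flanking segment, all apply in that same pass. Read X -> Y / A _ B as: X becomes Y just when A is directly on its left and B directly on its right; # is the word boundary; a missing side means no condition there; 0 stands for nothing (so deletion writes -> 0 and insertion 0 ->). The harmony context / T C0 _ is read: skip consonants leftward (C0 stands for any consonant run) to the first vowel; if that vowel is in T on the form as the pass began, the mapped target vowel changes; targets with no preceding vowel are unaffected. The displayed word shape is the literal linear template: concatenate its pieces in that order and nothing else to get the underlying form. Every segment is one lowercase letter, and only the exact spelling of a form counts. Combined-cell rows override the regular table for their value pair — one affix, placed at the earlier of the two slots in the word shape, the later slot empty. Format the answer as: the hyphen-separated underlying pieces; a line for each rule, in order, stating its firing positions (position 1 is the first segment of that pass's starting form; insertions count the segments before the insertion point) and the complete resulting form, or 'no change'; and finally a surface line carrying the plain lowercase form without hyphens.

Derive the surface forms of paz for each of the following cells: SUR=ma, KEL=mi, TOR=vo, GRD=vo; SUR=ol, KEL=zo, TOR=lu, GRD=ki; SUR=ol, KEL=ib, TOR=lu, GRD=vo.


cell SUR=ma, KEL=mi, TOR=vo, GRD=vo:
underlying: k-paz-re-su-p
1. e -> o, i -> u / B C0 _: fires at position(s) 6: kpazrosup
2. p -> b, t -> d / _ Z: no change
surface: kpazrosup

cell SUR=ol, KEL=zo, TOR=lu, GRD=ki:
underlying: one-paz-gol-tp-pve
1. e -> o, i -> u / B C0 _: fires at position(s) 3, 14: onopazgoltppvo
2. p -> b, t -> d / _ Z: fires at position(s) 12: onopazgoltpbvo
surface: onopazgoltpbvo

cell SUR=ol, KEL=ib, TOR=lu, GRD=vo:
underlying: id-paz-re-tp-pve
1. e -> o, i -> u / B C0 _: fires at position(s) 7: idpazrotppve
2. p -> b, t -> d / _ Z: fires at position(s) 10: idpazrotpbve
surface: idpazrotpbve


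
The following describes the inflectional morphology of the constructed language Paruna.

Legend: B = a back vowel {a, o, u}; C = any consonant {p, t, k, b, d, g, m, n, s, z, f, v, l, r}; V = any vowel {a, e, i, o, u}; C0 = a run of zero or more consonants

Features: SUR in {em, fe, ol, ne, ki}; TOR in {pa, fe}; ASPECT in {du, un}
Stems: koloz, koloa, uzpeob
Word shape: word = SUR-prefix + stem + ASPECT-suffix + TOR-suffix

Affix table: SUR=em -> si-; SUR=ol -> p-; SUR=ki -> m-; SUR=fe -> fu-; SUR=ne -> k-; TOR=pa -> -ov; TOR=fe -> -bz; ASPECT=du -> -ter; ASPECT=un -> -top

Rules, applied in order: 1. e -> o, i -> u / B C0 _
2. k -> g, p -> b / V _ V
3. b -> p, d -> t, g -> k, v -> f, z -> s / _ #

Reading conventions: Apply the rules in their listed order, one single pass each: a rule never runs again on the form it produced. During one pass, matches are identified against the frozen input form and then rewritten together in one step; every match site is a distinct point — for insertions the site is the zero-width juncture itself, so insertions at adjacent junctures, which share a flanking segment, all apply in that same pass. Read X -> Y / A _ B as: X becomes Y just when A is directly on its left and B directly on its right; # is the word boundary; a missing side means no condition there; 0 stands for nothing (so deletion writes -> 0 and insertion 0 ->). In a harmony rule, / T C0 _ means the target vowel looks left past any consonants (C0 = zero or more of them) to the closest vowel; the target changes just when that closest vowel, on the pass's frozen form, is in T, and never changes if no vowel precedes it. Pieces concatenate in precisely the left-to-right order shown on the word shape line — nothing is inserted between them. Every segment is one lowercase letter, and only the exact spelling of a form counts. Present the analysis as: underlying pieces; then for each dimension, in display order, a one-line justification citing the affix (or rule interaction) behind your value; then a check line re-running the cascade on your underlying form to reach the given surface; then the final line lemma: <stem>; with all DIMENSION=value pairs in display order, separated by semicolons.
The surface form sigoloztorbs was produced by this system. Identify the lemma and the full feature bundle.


underlying: si-koloz-ter-bz
SUR=em - signalled by the affix si-
TOR=fe - signalled by the affix -bz
ASPECT=du - signalled by the affix -ter
check: sikolozterbz -> sikoloztorbz -> sigoloztorbz -> sigoloztorbs
lemma: koloz; SUR=em; TOR=fe; ASPECT=du


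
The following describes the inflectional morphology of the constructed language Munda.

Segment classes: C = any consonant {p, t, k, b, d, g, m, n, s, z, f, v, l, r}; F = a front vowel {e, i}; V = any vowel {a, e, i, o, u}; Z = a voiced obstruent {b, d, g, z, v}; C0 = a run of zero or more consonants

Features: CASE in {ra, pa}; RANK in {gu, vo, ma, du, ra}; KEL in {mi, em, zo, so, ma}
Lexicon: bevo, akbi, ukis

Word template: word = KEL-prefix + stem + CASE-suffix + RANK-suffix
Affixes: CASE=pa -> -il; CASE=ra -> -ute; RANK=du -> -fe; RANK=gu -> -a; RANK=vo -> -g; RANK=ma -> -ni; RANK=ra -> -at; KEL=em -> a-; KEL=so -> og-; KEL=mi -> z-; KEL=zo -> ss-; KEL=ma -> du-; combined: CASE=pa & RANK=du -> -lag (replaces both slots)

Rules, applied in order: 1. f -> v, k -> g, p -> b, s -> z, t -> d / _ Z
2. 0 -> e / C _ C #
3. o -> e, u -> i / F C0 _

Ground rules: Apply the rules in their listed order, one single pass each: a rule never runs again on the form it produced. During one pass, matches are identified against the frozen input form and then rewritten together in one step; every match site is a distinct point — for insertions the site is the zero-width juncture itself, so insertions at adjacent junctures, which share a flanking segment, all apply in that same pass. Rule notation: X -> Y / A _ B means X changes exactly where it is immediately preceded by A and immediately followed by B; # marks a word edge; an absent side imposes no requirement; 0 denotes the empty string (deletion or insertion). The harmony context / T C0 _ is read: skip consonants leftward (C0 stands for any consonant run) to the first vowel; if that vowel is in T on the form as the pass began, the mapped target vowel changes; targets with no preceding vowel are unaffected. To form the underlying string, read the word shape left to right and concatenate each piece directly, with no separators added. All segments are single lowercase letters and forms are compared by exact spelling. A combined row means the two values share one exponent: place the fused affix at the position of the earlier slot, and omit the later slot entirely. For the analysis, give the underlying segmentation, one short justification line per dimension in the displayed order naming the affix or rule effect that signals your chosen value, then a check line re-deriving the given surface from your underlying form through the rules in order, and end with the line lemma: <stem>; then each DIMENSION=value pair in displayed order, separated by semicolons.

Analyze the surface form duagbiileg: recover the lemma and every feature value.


underlying: du-akbi-il-g
CASE=pa - signalled by the affix -il
RANK=vo - signalled by the affix -g
KEL=ma - signalled by the affix du-
check: duakbiilg -> duagbiilg -> duagbiileg -> duagbiileg
lemma: akbi; CASE=pa; RANK=vo; KEL=ma


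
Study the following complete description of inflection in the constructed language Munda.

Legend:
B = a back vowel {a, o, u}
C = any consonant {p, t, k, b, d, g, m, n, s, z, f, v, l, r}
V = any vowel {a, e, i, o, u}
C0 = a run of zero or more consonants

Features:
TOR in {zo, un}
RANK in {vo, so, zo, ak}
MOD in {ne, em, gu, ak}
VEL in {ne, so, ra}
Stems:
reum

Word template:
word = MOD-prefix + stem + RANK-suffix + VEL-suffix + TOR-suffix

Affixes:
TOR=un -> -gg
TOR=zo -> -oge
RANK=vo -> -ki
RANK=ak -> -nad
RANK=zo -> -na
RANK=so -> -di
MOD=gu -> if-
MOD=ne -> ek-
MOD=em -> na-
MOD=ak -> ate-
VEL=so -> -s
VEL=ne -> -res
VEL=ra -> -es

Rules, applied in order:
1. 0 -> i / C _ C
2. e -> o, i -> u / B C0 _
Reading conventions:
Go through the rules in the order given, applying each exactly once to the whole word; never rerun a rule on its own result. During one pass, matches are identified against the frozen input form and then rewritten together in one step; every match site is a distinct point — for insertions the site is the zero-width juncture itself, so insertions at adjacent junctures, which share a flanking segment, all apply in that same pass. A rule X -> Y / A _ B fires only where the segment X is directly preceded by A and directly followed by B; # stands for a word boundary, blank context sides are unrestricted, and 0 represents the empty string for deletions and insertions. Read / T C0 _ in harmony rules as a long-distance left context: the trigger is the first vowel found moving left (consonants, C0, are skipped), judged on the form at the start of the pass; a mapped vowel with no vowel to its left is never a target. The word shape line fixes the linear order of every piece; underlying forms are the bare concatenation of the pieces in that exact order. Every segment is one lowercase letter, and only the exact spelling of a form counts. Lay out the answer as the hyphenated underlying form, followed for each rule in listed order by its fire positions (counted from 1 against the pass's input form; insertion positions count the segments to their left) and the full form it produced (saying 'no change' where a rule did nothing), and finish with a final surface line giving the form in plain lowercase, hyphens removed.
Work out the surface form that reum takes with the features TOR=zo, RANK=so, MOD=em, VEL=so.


underlying: na-reum-di-s-oge
1. 0 -> i / C _ C: inserts after position(s) 6: nareumidisoge
2. e -> o, i -> u / B C0 _: fires at position(s) 4, 7, 13: naroumudisogo
surface: naroumudisogo


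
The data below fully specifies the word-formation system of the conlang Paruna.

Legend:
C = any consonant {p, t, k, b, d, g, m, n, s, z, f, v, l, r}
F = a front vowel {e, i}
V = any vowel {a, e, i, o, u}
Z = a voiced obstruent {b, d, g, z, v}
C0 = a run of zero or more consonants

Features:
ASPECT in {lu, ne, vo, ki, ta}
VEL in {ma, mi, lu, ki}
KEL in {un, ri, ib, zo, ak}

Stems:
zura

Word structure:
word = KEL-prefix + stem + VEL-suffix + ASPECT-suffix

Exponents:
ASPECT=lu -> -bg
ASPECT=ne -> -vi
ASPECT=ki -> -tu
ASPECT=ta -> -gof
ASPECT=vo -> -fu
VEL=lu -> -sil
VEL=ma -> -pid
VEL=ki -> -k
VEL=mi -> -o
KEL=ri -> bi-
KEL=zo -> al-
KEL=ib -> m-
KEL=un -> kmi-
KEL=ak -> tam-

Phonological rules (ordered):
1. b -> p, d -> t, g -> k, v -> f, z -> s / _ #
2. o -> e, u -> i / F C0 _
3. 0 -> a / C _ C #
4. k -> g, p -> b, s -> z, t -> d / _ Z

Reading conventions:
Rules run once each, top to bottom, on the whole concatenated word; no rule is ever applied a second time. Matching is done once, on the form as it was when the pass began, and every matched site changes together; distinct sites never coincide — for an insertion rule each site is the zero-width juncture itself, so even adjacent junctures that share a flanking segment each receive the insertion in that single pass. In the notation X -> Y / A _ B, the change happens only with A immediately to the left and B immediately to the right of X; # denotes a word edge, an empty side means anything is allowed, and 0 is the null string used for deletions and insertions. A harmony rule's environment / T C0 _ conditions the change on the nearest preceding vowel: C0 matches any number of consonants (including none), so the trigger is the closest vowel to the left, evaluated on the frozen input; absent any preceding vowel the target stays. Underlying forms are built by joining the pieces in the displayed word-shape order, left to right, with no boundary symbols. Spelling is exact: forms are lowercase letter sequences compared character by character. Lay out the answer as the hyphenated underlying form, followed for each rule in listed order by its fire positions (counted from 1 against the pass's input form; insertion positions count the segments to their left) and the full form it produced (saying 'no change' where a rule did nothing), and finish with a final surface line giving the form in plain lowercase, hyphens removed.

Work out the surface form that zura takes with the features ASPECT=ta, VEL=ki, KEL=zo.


underlying: al-zura-k-gof
1. b -> p, d -> t, g -> k, v -> f, z -> s / _ #: no change
2. o -> e, u -> i / F C0 _: no change
3. 0 -> a / C _ C #: no change
4. k -> g, p -> b, s -> z, t -> d / _ Z: fires at position(s) 7: alzuraggof
surface: alzuraggof


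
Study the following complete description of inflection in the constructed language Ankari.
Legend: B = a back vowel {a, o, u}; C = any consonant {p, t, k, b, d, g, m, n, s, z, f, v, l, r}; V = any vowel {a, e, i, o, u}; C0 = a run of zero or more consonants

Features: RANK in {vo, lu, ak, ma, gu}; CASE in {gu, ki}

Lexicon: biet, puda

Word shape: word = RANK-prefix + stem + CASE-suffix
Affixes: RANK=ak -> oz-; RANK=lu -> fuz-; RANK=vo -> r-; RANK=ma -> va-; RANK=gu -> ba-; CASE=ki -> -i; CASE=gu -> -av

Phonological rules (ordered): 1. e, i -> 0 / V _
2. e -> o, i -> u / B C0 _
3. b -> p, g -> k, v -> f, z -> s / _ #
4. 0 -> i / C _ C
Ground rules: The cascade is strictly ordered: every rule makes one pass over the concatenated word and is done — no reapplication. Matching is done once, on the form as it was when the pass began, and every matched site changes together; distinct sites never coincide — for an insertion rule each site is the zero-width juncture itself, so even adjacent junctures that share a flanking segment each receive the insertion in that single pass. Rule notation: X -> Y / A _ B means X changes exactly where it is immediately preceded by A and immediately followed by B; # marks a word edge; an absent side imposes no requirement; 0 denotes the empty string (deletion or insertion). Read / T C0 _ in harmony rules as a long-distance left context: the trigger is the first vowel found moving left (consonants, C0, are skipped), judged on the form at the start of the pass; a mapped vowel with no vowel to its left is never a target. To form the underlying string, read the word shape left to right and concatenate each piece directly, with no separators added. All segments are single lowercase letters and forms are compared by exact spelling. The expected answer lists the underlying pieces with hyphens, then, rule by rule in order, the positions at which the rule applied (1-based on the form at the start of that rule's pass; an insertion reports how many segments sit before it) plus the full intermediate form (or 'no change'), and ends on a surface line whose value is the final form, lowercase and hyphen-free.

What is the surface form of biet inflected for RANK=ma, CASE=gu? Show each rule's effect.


underlying: va-biet-av
1. e, i -> 0 / V _: fires at position(s) 5: vabitav
2. e -> o, i -> u / B C0 _: fires at position(s) 4: vabutav
3. b -> p, g -> k, v -> f, z -> s / _ #: fires at position(s) 7: vabutaf
4. 0 -> i / C _ C: no change
surface: vabutaf


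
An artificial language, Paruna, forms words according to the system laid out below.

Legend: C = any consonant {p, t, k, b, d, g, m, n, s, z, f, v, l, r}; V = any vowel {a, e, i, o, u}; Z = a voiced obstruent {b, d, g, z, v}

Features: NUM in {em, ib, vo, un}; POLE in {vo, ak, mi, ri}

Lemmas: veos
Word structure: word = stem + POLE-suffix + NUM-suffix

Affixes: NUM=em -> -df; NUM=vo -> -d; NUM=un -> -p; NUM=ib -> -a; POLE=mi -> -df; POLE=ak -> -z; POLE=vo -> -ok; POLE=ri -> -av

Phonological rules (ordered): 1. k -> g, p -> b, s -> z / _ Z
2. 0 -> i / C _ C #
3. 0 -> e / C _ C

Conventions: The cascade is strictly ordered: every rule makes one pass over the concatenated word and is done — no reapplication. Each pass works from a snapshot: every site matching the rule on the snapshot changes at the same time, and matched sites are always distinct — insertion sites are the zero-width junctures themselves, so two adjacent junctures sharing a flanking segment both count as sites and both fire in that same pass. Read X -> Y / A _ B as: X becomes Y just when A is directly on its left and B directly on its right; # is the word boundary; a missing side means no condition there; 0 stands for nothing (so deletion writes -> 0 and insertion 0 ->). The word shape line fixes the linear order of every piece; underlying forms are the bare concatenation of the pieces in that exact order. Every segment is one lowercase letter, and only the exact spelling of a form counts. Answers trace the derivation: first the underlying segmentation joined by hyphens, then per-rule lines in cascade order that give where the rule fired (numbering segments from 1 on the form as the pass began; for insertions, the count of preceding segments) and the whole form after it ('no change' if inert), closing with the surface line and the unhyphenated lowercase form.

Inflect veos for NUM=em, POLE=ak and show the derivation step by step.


underlying: veos-z-df
1. k -> g, p -> b, s -> z / _ Z: fires at position(s) 4: veozzdf
2. 0 -> i / C _ C #: inserts after position(s) 6: veozzdif
3. 0 -> e / C _ C: inserts after position(s) 4, 5: veozezedif
surface: veozezedif


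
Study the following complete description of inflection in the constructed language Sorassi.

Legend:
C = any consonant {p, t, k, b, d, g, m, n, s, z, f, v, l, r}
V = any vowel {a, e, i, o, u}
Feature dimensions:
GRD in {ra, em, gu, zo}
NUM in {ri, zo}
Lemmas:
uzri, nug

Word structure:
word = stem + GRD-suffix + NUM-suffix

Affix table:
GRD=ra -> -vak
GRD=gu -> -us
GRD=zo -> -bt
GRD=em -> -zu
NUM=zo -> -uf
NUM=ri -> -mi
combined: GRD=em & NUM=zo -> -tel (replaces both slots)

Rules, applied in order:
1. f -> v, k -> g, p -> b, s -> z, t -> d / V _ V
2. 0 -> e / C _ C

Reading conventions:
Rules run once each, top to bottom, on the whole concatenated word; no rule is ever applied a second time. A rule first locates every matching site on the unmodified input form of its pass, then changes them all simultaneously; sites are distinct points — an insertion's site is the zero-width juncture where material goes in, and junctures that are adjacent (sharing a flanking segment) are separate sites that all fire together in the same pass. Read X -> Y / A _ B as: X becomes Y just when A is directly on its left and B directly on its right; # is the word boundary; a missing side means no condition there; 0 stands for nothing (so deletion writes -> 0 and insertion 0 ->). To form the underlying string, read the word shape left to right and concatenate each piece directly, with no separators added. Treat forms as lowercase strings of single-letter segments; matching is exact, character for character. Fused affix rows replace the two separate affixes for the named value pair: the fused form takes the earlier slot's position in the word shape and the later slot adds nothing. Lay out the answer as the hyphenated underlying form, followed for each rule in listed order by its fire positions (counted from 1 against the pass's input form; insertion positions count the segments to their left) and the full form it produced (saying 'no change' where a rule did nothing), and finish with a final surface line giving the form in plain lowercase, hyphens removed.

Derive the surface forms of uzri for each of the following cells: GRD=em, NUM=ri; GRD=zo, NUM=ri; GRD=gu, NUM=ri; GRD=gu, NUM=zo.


cell GRD=em, NUM=ri:
underlying: uzri-zu-mi
1. f -> v, k -> g, p -> b, s -> z, t -> d / V _ V: no change
2. 0 -> e / C _ C: inserts after position(s) 2: uzerizumi
surface: uzerizumi

cell GRD=zo, NUM=ri:
underlying: uzri-bt-mi
1. f -> v, k -> g, p -> b, s -> z, t -> d / V _ V: no change
2. 0 -> e / C _ C: inserts after position(s) 2, 5, 6: uzeribetemi
surface: uzeribetemi

cell GRD=gu, NUM=ri:
underlying: uzri-us-mi
1. f -> v, k -> g, p -> b, s -> z, t -> d / V _ V: no change
2. 0 -> e / C _ C: inserts after position(s) 2, 6: uzeriusemi
surface: uzeriusemi

cell GRD=gu, NUM=zo:
underlying: uzri-us-uf
1. f -> v, k -> g, p -> b, s -> z, t -> d / V _ V: fires at position(s) 6: uzriuzuf
2. 0 -> e / C _ C: inserts after position(s) 2: uzeriuzuf
surface: uzeriuzuf
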